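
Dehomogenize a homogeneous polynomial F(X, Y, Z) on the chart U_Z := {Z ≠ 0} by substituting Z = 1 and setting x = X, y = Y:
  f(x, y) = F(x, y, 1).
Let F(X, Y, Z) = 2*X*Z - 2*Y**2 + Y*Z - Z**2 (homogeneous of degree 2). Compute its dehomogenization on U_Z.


f(x, y) = 2*x - 2*y**2 + y - 1

On U_Z we set Z = 1. Each monomial c·X^i·Y^j·Z^k in F becomes c·x^i·y^j·1^k = c·x^i·y^j.
Substituting Z = 1: F(X, Y, 1) = 2*x - 2*y**2 + y - 1.
Note: deg(f) ≤ deg(F) = 2; strict inequality happens when F is divisible by Z (lost terms).


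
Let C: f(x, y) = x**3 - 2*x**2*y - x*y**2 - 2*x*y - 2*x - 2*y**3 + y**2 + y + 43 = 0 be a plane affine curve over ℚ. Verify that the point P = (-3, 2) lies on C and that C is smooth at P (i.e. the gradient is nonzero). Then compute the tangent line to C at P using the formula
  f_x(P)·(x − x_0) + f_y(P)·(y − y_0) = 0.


Tangent line at P: 41*x - 19*y + 161 = 0.

Step 1: f(-3, 2) = 0, so P lies on C.
Step 2: partial derivatives
  f_x(x, y) = 3*x**2 - 4*x*y - y**2 - 2*y - 2, f_y(x, y) = -2*x**2 - 2*x*y - 2*x - 6*y**2 + 2*y + 1.
  f_x(P) = 41, f_y(P) = -19 (gradient nonzero, so P is smooth).
Step 3: tangent line at P: 41·(x − -3) + -19·(y − 2) = 0.
Expanding: 41*x - 19*y + 161 = 0.


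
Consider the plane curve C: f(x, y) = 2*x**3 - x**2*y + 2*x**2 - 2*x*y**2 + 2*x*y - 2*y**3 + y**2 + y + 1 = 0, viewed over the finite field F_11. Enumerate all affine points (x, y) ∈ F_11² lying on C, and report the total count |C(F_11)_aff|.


Affine F_11-points: {(1, 2), (1, 6), (1, 8), (3, 2), (3, 4), (3, 8), (5, 6), (5, 7), (5, 10), (7, 2), (7, 6), (8, 1), (9, 1), (10, 1), (10, 8), (10, 9)}; count = 16.

For each of the 121 pairs (x, y) ∈ F_11², evaluate f(x, y) mod 11. Record the zeros.
  x = 0: [0↦1, 1↦1, 2↦2, 3↦3, 4↦3, 5↦1, 6↦7, 7↦9, 8↦6, 9↦8, 10↦3]  zeros at y ∈ ∅
  x = 1: [0↦5, 1↦4, 2↦0, 3↦3, 4↦1, 5↦4, 6↦0, 7↦10, 8↦0, 9↦2, 10↦4]  zeros at y ∈ {2, 6, 8}
  x = 2: [0↦3, 1↦10, 2↦10, 3↦2, 4↦7, 5↦2, 6↦8, 7↦2, 8↦5, 9↦5, 10↦1]  zeros at y ∈ ∅
  x = 3: [0↦7, 1↦9, 2↦0, 3↦1, 4↦0, 5↦7, 6↦10, 7↦8, 8↦0, 9↦7, 10↦6]  zeros at y ∈ {2, 4, 8}
  x = 4: [0↦7, 1↦2, 2↦4, 3↦1, 4↦3, 5↦9, 6↦7, 7↦7, 8↦8, 9↦9, 10↦9]  zeros at y ∈ ∅
  x = 5: [0↦4, 1↦1, 2↦1, 3↦3, 4↦6, 5↦9, 6↦0, 7↦0, 8↦8, 9↦1, 10↦0]  zeros at y ∈ {6, 7, 10}
  x = 6: [0↦10, 1↦7, 2↦3, 3↦8, 4↦10, 5↦8, 6↦1, 7↦10, 8↦1, 9↦6, 10↦2]  zeros at y ∈ ∅
  x = 7: [0↦4, 1↦10, 2↦0, 3↦6, 4↦5, 5↦7, 6↦0, 7↦5, 8↦10, 9↦3, 10↦5]  zeros at y ∈ {2, 6}
  x = 8: [0↦9, 1↦0, 2↦4, 3↦9, 4↦3, 5↦7, 6↦9, 7↦8, 8↦3, 9↦4, 10↦10]  zeros at y ∈ {1}
  x = 9: [0↦4, 1↦0, 2↦5, 3↦7, 4↦5, 5↦9, 6↦7, 7↦9, 8↦3, 9↦10, 10↦7]  zeros at y ∈ {1}
  x = 10: [0↦1, 1↦0, 2↦4, 3↦1, 4↦1, 5↦3, 6↦6, 7↦9, 8↦0, 9↦0, 10↦8]  zeros at y ∈ {1, 8, 9}
Collecting zeros: affine points = {(1, 2), (1, 6), (1, 8), (3, 2), (3, 4), (3, 8), (5, 6), (5, 7), (5, 10), (7, 2), (7, 6), (8, 1), (9, 1), (10, 1), (10, 8), (10, 9)}.
Total count |C(F_11)_aff| = 16.


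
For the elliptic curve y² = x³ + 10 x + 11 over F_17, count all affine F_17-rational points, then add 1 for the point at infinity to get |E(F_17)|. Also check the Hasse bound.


Affine points = {(3, 0), (4, 8), (4, 9), (5, 4), (5, 13), (6, 7), (6, 10), (7, 4), (7, 13), (8, 5), (8, 12), (13, 3), (13, 14), (15, 0), (16, 0)}; affine count = 15; |E(F_17)| = 16.

Discriminant check: Δ ∝ 4a³ + 27b² = 4·10³ + 27·11² = 4·1000 + 27·121 ≡ 8 (mod 17). Nonzero ⇒ E is nonsingular.
For each x ∈ F_17, compute rhs = x³ + 10·x + 11 mod 17, then count y ∈ F_17 with y² ≡ rhs.
  x = 0: rhs = 11, matching y values: none (0 points).
  x = 1: rhs = 5, matching y values: none (0 points).
  x = 2: rhs = 5, matching y values: none (0 points).
  x = 3: rhs = 0, matching y values: 0 (1 points).
  x = 4: rhs = 13, matching y values: 8, 9 (2 points).
  x = 5: rhs = 16, matching y values: 4, 13 (2 points).
  x = 6: rhs = 15, matching y values: 7, 10 (2 points).
  x = 7: rhs = 16, matching y values: 4, 13 (2 points).
  x = 8: rhs = 8, matching y values: 5, 12 (2 points).
  x = 9: rhs = 14, matching y values: none (0 points).
  x = 10: rhs = 6, matching y values: none (0 points).
  x = 11: rhs = 7, matching y values: none (0 points).
  x = 12: rhs = 6, matching y values: none (0 points).
  x = 13: rhs = 9, matching y values: 3, 14 (2 points).
  x = 14: rhs = 5, matching y values: none (0 points).
  x = 15: rhs = 0, matching y values: 0 (1 points).
  x = 16: rhs = 0, matching y values: 0 (1 points).
Total affine count: 15.
Full point count |E(F_17)| = 15 + 1 = 16.
Hasse bound: |16 − (17+1)| = |-2| = 2 ≤ 2√17 ≈ 8.2462 ✓.


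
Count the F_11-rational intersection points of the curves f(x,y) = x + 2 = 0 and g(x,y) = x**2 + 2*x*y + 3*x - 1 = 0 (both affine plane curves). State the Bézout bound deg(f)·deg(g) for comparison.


Common zeros: {(9, 2)}; count = 1; Bézout bound = 2.

deg(f) = 1, deg(g) = 2, so Bézout bound = 2.
Scan x ∈ F_11. For each x, list the y ∈ F_11 with f(x, y) ≡ 0 and those with g(x, y) ≡ 0 (mod 11); the common zeros in that column are the intersection.
  x = 0: f ≡ 0 at y ∈ ∅; g ≡ 0 at y ∈ ∅; common: ∅.
  x = 1: f ≡ 0 at y ∈ ∅; g ≡ 0 at y ∈ {4}; common: ∅.
  x = 2: f ≡ 0 at y ∈ ∅; g ≡ 0 at y ∈ {6}; common: ∅.
  x = 3: f ≡ 0 at y ∈ ∅; g ≡ 0 at y ∈ {10}; common: ∅.
  x = 4: f ≡ 0 at y ∈ ∅; g ≡ 0 at y ∈ {9}; common: ∅.
  x = 5: f ≡ 0 at y ∈ ∅; g ≡ 0 at y ∈ {6}; common: ∅.
  x = 6: f ≡ 0 at y ∈ ∅; g ≡ 0 at y ∈ {2}; common: ∅.
  x = 7: f ≡ 0 at y ∈ ∅; g ≡ 0 at y ∈ {10}; common: ∅.
  x = 8: f ≡ 0 at y ∈ ∅; g ≡ 0 at y ∈ {9}; common: ∅.
  x = 9: f ≡ 0 at y ∈ {0, 1, 2, 3, 4, 5, 6, 7, 8, 9, 10}; g ≡ 0 at y ∈ {2}; common: {2}.
  x = 10: f ≡ 0 at y ∈ ∅; g ≡ 0 at y ∈ {4}; common: ∅.
Collecting: common zeros = {(9, 2)}, so the count is 1.
Comparison with the Bézout bound: 1 ≤ 2 = deg(f)·deg(g), as expected for curves with no common component (the affine F_11-count falls short of the bound because intersections may lie at infinity, over extension fields, or carry multiplicity).


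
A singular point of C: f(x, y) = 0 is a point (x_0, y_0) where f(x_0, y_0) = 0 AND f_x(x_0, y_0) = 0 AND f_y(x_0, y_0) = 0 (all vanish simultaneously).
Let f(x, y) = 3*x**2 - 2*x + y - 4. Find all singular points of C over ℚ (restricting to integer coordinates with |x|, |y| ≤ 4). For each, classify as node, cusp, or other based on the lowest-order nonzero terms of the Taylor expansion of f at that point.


No singular points in the scanned grid; C is smooth there.

Compute partial derivatives:
  f_x = 6*x - 2.
  f_y = 1.
f_y = 1 is a nonzero constant, so f_y never vanishes: no point (x, y) can satisfy f = f_x = f_y = 0. In particular no (x, y) ∈ {−4, ..., 4}² is singular; the curve is smooth.


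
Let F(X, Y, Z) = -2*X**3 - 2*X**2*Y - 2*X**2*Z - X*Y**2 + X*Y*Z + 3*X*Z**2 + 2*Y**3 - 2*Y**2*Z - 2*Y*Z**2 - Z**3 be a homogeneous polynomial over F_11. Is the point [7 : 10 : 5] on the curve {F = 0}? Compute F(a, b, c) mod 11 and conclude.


F(7,10,5) ≡ 0 (mod 11); P is on the curve.

Evaluate F(7, 10, 5) term-by-term (mod 11).
  -2*X**3 ↦ -2·343·1·1 = -686
  -2*X**2*Y ↦ -2·49·10·1 = -980
  -2*X**2*Z ↦ -2·49·1·5 = -490
  -X*Y**2 ↦ -1·7·100·1 = -700
  X*Y*Z ↦ 1·7·10·5 = 350
  3*X*Z**2 ↦ 3·7·1·25 = 525
  2*Y**3 ↦ 2·1·1000·1 = 2000
  -2*Y**2*Z ↦ -2·1·100·5 = -1000
  -2*Y*Z**2 ↦ -2·1·10·25 = -500
  -Z**3 ↦ -1·1·1·125 = -125
Sum: F(7, 10, 5) = (-686) + (-980) + (-490) + (-700) + (350) + (525) + (2000) + (-1000) + (-500) + (-125) = -1606.
Reducing mod 11: -1606 ≡ 0 (mod 11).
Since F(a, b, c) ≡ 0 (mod 11), P lies on the curve.


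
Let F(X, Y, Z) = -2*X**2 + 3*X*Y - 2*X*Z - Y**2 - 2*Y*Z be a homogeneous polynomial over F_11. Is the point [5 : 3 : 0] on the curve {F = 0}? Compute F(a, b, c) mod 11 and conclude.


F(5,3,0) ≡ 8 (mod 11); P is NOT on the curve.

Evaluate F(5, 3, 0) term-by-term (mod 11).
  -2*X**2 ↦ -2·25·1·1 = -50
  3*X*Y ↦ 3·5·3·1 = 45
  -2*X*Z ↦ -2·5·1·0 = 0
  -Y**2 ↦ -1·1·9·1 = -9
  -2*Y*Z ↦ -2·1·3·0 = 0
Sum: F(5, 3, 0) = (-50) + (45) + (0) + (-9) + (0) = -14.
Reducing mod 11: -14 ≡ 8 (mod 11).
Since F(a, b, c) ≡ 8 ≠ 0 (mod 11), P does NOT lie on the curve.


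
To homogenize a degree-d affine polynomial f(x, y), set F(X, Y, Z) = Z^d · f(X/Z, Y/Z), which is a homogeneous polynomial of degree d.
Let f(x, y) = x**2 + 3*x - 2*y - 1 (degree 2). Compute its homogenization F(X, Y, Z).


F(X, Y, Z) = X**2 + 3*X*Z - 2*Y*Z - Z**2

deg(f) = 2.
Substitute x = X/Z, y = Y/Z into f, then multiply by Z^2.
  monomial 1·x^2·y^0 ↦ 1·X^2·Y^0·Z^0.
  monomial 3·x^1·y^0 ↦ 3·X^1·Y^0·Z^1.
  monomial -2·x^0·y^1 ↦ -2·X^0·Y^1·Z^1.
  monomial -1·x^0·y^0 ↦ -1·X^0·Y^0·Z^2.
Collecting: F(X, Y, Z) = X**2 + 3*X*Z - 2*Y*Z - Z**2.


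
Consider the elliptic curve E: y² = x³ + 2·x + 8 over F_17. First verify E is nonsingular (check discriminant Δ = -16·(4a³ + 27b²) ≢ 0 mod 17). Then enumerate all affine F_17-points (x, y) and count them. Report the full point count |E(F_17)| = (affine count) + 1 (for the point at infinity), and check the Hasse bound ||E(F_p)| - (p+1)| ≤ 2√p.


Affine points = {(0, 5), (0, 12), (6, 7), (6, 10), (7, 5), (7, 12), (8, 3), (8, 14), (10, 5), (10, 12), (11, 1), (11, 16), (12, 3), (12, 14), (13, 2), (13, 15), (14, 3), (14, 14), (15, 8), (15, 9)}; affine count = 20; |E(F_17)| = 21.

Discriminant check: Δ ∝ 4a³ + 27b² = 4·2³ + 27·8² = 4·8 + 27·64 ≡ 9 (mod 17). Nonzero ⇒ E is nonsingular.
For each x ∈ F_17, compute rhs = x³ + 2·x + 8 mod 17, then count y ∈ F_17 with y² ≡ rhs.
  x = 0: rhs = 8, matching y values: 5, 12 (2 points).
  x = 1: rhs = 11, matching y values: none (0 points).
  x = 2: rhs = 3, matching y values: none (0 points).
  x = 3: rhs = 7, matching y values: none (0 points).
  x = 4: rhs = 12, matching y values: none (0 points).
  x = 5: rhs = 7, matching y values: none (0 points).
  x = 6: rhs = 15, matching y values: 7, 10 (2 points).
  x = 7: rhs = 8, matching y values: 5, 12 (2 points).
  x = 8: rhs = 9, matching y values: 3, 14 (2 points).
  x = 9: rhs = 7, matching y values: none (0 points).
  x = 10: rhs = 8, matching y values: 5, 12 (2 points).
  x = 11: rhs = 1, matching y values: 1, 16 (2 points).
  x = 12: rhs = 9, matching y values: 3, 14 (2 points).
  x = 13: rhs = 4, matching y values: 2, 15 (2 points).
  x = 14: rhs = 9, matching y values: 3, 14 (2 points).
  x = 15: rhs = 13, matching y values: 8, 9 (2 points).
  x = 16: rhs = 5, matching y values: none (0 points).
Total affine count: 20.
Full point count |E(F_17)| = 20 + 1 = 21.
Hasse bound: |21 − (17+1)| = |3| = 3 ≤ 2√17 ≈ 8.2462 ✓.


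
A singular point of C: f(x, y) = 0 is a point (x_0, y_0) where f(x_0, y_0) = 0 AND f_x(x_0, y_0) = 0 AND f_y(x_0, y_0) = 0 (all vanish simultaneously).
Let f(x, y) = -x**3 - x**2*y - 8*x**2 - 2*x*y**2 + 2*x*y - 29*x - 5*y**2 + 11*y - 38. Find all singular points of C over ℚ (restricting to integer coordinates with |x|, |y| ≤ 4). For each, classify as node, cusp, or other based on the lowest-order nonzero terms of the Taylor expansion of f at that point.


Singular points: {(-3, 2)}; classification: node.

Compute partial derivatives:
  f_x = -3*x**2 - 2*x*y - 16*x - 2*y**2 + 2*y - 29.
  f_y = -x**2 - 4*x*y + 2*x - 10*y + 11.
Scan x_0 ∈ {−4, ..., 4}. For each x_0, f_y(x_0, y) is a polynomial in y; find its integer roots y ∈ {−4, ..., 4}, then test f_x and f at those candidates.
  x = -4: f_y(-4, y) = 6*y - 13; no integer root y with |y| ≤ 4.
  x = -3: f_y(-3, y) = 2*y - 4; vanishes at y ∈ {2}. (-3, 2): f_x = 0, f = 0 — SINGULAR.
  x = -2: f_y(-2, y) = 3 - 2*y; no integer root y with |y| ≤ 4.
  x = -1: f_y(-1, y) = 8 - 6*y; no integer root y with |y| ≤ 4.
  x = 0: f_y(0, y) = 11 - 10*y; no integer root y with |y| ≤ 4.
  x = 1: f_y(1, y) = 12 - 14*y; no integer root y with |y| ≤ 4.
  x = 2: f_y(2, y) = 11 - 18*y; no integer root y with |y| ≤ 4.
  x = 3: f_y(3, y) = 8 - 22*y; no integer root y with |y| ≤ 4.
  x = 4: f_y(4, y) = 3 - 26*y; no integer root y with |y| ≤ 4.
Only singular point on the grid: (-3, 2).
Classify: substitute x = -3 + u, y = 2 + v and expand: f = -u**3 - u**2*v - u**2 - 2*u*v**2 + v**2.
No constant or linear terms (consistent with a singular point). Quadratic part: -u**2 + v**2. Cubic part: -u**3 - u**2*v - 2*u*v**2.
The quadratic part v**2 - u**2 = (v − u)(v + u) splits into two distinct linear factors, so there are two distinct tangent lines y − 2 = ±(x − -3) — this is a node (ordinary double point).
Classification: node.


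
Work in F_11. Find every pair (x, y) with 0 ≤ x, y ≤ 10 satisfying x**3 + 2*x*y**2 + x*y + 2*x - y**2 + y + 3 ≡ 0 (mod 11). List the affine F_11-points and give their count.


Affine F_11-points: {(2, 2), (2, 8), (3, 4), (4, 5), (4, 10), (6, 0), (7, 9), (8, 3), (10, 0)}; count = 9.

For each of the 121 pairs (x, y) ∈ F_11², evaluate f(x, y) mod 11. Record the zeros.
  x = 0: [0↦3, 1↦3, 2↦1, 3↦8, 4↦2, 5↦5, 6↦6, 7↦5, 8↦2, 9↦8, 10↦1]  zeros at y ∈ ∅
  x = 1: [0↦6, 1↦9, 2↦3, 3↦10, 4↦8, 5↦8, 6↦10, 7↦3, 8↦9, 9↦6, 10↦5]  zeros at y ∈ ∅
  x = 2: [0↦4, 1↦10, 2↦0, 3↦7, 4↦9, 5↦6, 6↦9, 7↦7, 8↦0, 9↦10, 10↦4]  zeros at y ∈ {2, 8}
  x = 3: [0↦3, 1↦1, 2↦9, 3↦5, 4↦0, 5↦5, 6↦9, 7↦1, 8↦3, 9↦4, 10↦4]  zeros at y ∈ {4}
  x = 4: [0↦9, 1↦10, 2↦3, 3↦10, 4↦9, 5↦0, 6↦5, 7↦2, 8↦2, 9↦5, 10↦0]  zeros at y ∈ {5, 10}
  x = 5: [0↦6, 1↦10, 2↦10, 3↦6, 4↦9, 5↦8, 6↦3, 7↦5, 8↦3, 9↦8, 10↦9]  zeros at y ∈ ∅
  x = 6: [0↦0, 1↦7, 2↦3, 3↦10, 4↦6, 5↦2, 6↦9, 7↦5, 8↦1, 9↦8, 10↦4]  zeros at y ∈ {0}
  x = 7: [0↦8, 1↦7, 2↦10, 3↦6, 4↦6, 5↦10, 6↦7, 7↦8, 8↦2, 9↦0, 10↦2]  zeros at y ∈ {9}
  x = 8: [0↦3, 1↦5, 2↦4, 3↦0, 4↦4, 5↦5, 6↦3, 7↦9, 8↦1, 9↦1, 10↦9]  zeros at y ∈ {3}
  x = 9: [0↦2, 1↦7, 2↦2, 3↦9, 4↦6, 5↦4, 6↦3, 7↦3, 8↦4, 9↦6, 10↦9]  zeros at y ∈ ∅
  x = 10: [0↦0, 1↦8, 2↦10, 3↦6, 4↦7, 5↦2, 6↦2, 7↦7, 8↦6, 9↦10, 10↦8]  zeros at y ∈ {0}
Collecting zeros: affine points = {(2, 2), (2, 8), (3, 4), (4, 5), (4, 10), (6, 0), (7, 9), (8, 3), (10, 0)}.
Total count |C(F_11)_aff| = 9.


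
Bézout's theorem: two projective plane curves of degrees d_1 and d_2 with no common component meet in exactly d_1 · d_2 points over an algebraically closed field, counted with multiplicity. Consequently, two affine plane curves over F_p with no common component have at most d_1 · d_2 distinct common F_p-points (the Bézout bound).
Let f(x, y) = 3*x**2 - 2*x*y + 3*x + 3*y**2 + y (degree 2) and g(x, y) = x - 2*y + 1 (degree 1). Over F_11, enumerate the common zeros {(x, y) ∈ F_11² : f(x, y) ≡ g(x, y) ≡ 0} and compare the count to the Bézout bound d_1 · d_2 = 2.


Common zeros: {(10, 0)}; count = 1; Bézout bound = 2.

deg(f) = 2, deg(g) = 1, so Bézout bound = 2.
Scan x ∈ F_11. For each x, list the y ∈ F_11 with f(x, y) ≡ 0 and those with g(x, y) ≡ 0 (mod 11); the common zeros in that column are the intersection.
  x = 0: f ≡ 0 at y ∈ {0, 7}; g ≡ 0 at y ∈ {6}; common: ∅.
  x = 1: f ≡ 0 at y ∈ ∅; g ≡ 0 at y ∈ {1}; common: ∅.
  x = 2: f ≡ 0 at y ∈ ∅; g ≡ 0 at y ∈ {7}; common: ∅.
  x = 3: f ≡ 0 at y ∈ {10}; g ≡ 0 at y ∈ {2}; common: ∅.
  x = 4: f ≡ 0 at y ∈ {3}; g ≡ 0 at y ∈ {8}; common: ∅.
  x = 5: f ≡ 0 at y ∈ ∅; g ≡ 0 at y ∈ {3}; common: ∅.
  x = 6: f ≡ 0 at y ∈ ∅; g ≡ 0 at y ∈ {9}; common: ∅.
  x = 7: f ≡ 0 at y ∈ {2, 6}; g ≡ 0 at y ∈ {4}; common: ∅.
  x = 8: f ≡ 0 at y ∈ {2, 3}; g ≡ 0 at y ∈ {10}; common: ∅.
  x = 9: f ≡ 0 at y ∈ ∅; g ≡ 0 at y ∈ {5}; common: ∅.
  x = 10: f ≡ 0 at y ∈ {0, 10}; g ≡ 0 at y ∈ {0}; common: {0}.
Collecting: common zeros = {(10, 0)}, so the count is 1.
Comparison with the Bézout bound: 1 ≤ 2 = deg(f)·deg(g), as expected for curves with no common component (the affine F_11-count falls short of the bound because intersections may lie at infinity, over extension fields, or carry multiplicity).


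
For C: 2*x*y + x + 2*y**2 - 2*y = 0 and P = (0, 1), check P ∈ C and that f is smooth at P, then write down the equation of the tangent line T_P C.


Tangent line at P: 3*x + 2*y - 2 = 0.

Step 1: f(0, 1) = 0, so P lies on C.
Step 2: partial derivatives
  f_x(x, y) = 2*y + 1, f_y(x, y) = 2*x + 4*y - 2.
  f_x(P) = 3, f_y(P) = 2 (gradient nonzero, so P is smooth).
Step 3: tangent line at P: 3·(x − 0) + 2·(y − 1) = 0.
Expanding: 3*x + 2*y - 2 = 0.


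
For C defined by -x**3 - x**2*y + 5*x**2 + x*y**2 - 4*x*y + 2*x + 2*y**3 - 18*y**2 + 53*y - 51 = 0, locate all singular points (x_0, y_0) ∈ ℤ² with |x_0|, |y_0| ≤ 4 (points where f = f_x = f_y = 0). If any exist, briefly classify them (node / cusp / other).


Singular points: {(1, 3)}; classification: node.

Compute partial derivatives:
  f_x = -3*x**2 - 2*x*y + 10*x + y**2 - 4*y + 2.
  f_y = -x**2 + 2*x*y - 4*x + 6*y**2 - 36*y + 53.
Scan x_0 ∈ {−4, ..., 4}. For each x_0, f_y(x_0, y) is a polynomial in y; find its integer roots y ∈ {−4, ..., 4}, then test f_x and f at those candidates.
  x = -4: f_y(-4, y) = 6*y**2 - 44*y + 53; no integer root y with |y| ≤ 4.
  x = -3: f_y(-3, y) = 6*y**2 - 42*y + 56; no integer root y with |y| ≤ 4.
  x = -2: f_y(-2, y) = 6*y**2 - 40*y + 57; no integer root y with |y| ≤ 4.
  x = -1: f_y(-1, y) = 6*y**2 - 38*y + 56; vanishes at y ∈ {4}. (-1, 4): f_x = -3 ≠ 0.
  x = 0: f_y(0, y) = 6*y**2 - 36*y + 53; no integer root y with |y| ≤ 4.
  x = 1: f_y(1, y) = 6*y**2 - 34*y + 48; vanishes at y ∈ {3}. (1, 3): f_x = 0, f = 0 — SINGULAR.
  x = 2: f_y(2, y) = 6*y**2 - 32*y + 41; no integer root y with |y| ≤ 4.
  x = 3: f_y(3, y) = 6*y**2 - 30*y + 32; no integer root y with |y| ≤ 4.
  x = 4: f_y(4, y) = 6*y**2 - 28*y + 21; no integer root y with |y| ≤ 4.
Only singular point on the grid: (1, 3).
Classify: substitute x = 1 + u, y = 3 + v and expand: f = -u**3 - u**2*v - u**2 + u*v**2 + 2*v**3 + v**2.
No constant or linear terms (consistent with a singular point). Quadratic part: -u**2 + v**2. Cubic part: -u**3 - u**2*v + u*v**2 + 2*v**3.
The quadratic part v**2 - u**2 = (v − u)(v + u) splits into two distinct linear factors, so there are two distinct tangent lines y − 3 = ±(x − 1) — this is a node (ordinary double point).
Classification: node.


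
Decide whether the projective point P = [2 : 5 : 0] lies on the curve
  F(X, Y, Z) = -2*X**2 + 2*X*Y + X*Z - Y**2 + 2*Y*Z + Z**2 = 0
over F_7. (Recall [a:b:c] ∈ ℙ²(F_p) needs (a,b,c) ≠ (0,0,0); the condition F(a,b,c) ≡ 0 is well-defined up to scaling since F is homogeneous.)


F(2,5,0) ≡ 1 (mod 7); P is NOT on the curve.

Evaluate F(2, 5, 0) term-by-term (mod 7).
  -2*X**2 ↦ -2·4·1·1 = -8
  2*X*Y ↦ 2·2·5·1 = 20
  X*Z ↦ 1·2·1·0 = 0
  -Y**2 ↦ -1·1·25·1 = -25
  2*Y*Z ↦ 2·1·5·0 = 0
  Z**2 ↦ 1·1·1·0 = 0
Sum: F(2, 5, 0) = (-8) + (20) + (0) + (-25) + (0) + (0) = -13.
Reducing mod 7: -13 ≡ 1 (mod 7).
Since F(a, b, c) ≡ 1 ≠ 0 (mod 7), P does NOT lie on the curve.


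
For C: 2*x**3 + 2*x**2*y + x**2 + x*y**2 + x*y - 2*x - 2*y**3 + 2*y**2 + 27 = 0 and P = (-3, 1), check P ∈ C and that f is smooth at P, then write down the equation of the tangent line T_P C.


Tangent line at P: 36*x + 7*y + 101 = 0.

Step 1: f(-3, 1) = 0, so P lies on C.
Step 2: partial derivatives
  f_x(x, y) = 6*x**2 + 4*x*y + 2*x + y**2 + y - 2, f_y(x, y) = 2*x**2 + 2*x*y + x - 6*y**2 + 4*y.
  f_x(P) = 36, f_y(P) = 7 (gradient nonzero, so P is smooth).
Step 3: tangent line at P: 36·(x − -3) + 7·(y − 1) = 0.
Expanding: 36*x + 7*y + 101 = 0.


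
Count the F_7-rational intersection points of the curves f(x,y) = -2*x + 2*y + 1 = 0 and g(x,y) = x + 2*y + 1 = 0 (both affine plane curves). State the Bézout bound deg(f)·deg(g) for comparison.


Common zeros: {(0, 3)}; count = 1; Bézout bound = 1.

deg(f) = 1, deg(g) = 1, so Bézout bound = 1.
Scan x ∈ F_7. For each x, list the y ∈ F_7 with f(x, y) ≡ 0 and those with g(x, y) ≡ 0 (mod 7); the common zeros in that column are the intersection.
  x = 0: f ≡ 0 at y ∈ {3}; g ≡ 0 at y ∈ {3}; common: {3}.
  x = 1: f ≡ 0 at y ∈ {4}; g ≡ 0 at y ∈ {6}; common: ∅.
  x = 2: f ≡ 0 at y ∈ {5}; g ≡ 0 at y ∈ {2}; common: ∅.
  x = 3: f ≡ 0 at y ∈ {6}; g ≡ 0 at y ∈ {5}; common: ∅.
  x = 4: f ≡ 0 at y ∈ {0}; g ≡ 0 at y ∈ {1}; common: ∅.
  x = 5: f ≡ 0 at y ∈ {1}; g ≡ 0 at y ∈ {4}; common: ∅.
  x = 6: f ≡ 0 at y ∈ {2}; g ≡ 0 at y ∈ {0}; common: ∅.
Collecting: common zeros = {(0, 3)}, so the count is 1.
Comparison with the Bézout bound: 1 ≤ 1 = deg(f)·deg(g), as expected for curves with no common component (the bound is attained).


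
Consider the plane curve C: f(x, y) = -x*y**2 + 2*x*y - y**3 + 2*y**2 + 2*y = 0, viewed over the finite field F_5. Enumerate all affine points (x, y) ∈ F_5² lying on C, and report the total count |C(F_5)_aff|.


Affine F_5-points: {(0, 0), (1, 0), (2, 0), (2, 1), (2, 4), (3, 0), (4, 0), (4, 3)}; count = 8.

For each of the 25 pairs (x, y) ∈ F_5², evaluate f(x, y) mod 5. Record the zeros.
  x = 0: [0↦0, 1↦3, 2↦4, 3↦2, 4↦1]  zeros at y ∈ {0}
  x = 1: [0↦0, 1↦4, 2↦4, 3↦4, 4↦3]  zeros at y ∈ {0}
  x = 2: [0↦0, 1↦0, 2↦4, 3↦1, 4↦0]  zeros at y ∈ {0, 1, 4}
  x = 3: [0↦0, 1↦1, 2↦4, 3↦3, 4↦2]  zeros at y ∈ {0}
  x = 4: [0↦0, 1↦2, 2↦4, 3↦0, 4↦4]  zeros at y ∈ {0, 3}
Collecting zeros: affine points = {(0, 0), (1, 0), (2, 0), (2, 1), (2, 4), (3, 0), (4, 0), (4, 3)}.
Total count |C(F_5)_aff| = 8.


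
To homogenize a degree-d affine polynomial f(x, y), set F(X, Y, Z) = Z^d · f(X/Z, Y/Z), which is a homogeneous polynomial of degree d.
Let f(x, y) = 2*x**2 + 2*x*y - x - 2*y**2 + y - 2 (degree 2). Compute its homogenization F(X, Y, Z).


F(X, Y, Z) = 2*X**2 + 2*X*Y - X*Z - 2*Y**2 + Y*Z - 2*Z**2

deg(f) = 2.
Substitute x = X/Z, y = Y/Z into f, then multiply by Z^2.
  monomial 2·x^2·y^0 ↦ 2·X^2·Y^0·Z^0.
  monomial 2·x^1·y^1 ↦ 2·X^1·Y^1·Z^0.
  monomial -1·x^1·y^0 ↦ -1·X^1·Y^0·Z^1.
  monomial -2·x^0·y^2 ↦ -2·X^0·Y^2·Z^0.
  monomial 1·x^0·y^1 ↦ 1·X^0·Y^1·Z^1.
  monomial -2·x^0·y^0 ↦ -2·X^0·Y^0·Z^2.
Collecting: F(X, Y, Z) = 2*X**2 + 2*X*Y - X*Z - 2*Y**2 + Y*Z - 2*Z**2.


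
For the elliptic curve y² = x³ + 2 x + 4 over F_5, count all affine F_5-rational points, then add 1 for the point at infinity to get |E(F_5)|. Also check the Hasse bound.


Affine points = {(0, 2), (0, 3), (2, 1), (2, 4), (4, 1), (4, 4)}; affine count = 6; |E(F_5)| = 7.

Discriminant check: Δ ∝ 4a³ + 27b² = 4·2³ + 27·4² = 4·8 + 27·16 ≡ 4 (mod 5). Nonzero ⇒ E is nonsingular.
For each x ∈ F_5, compute rhs = x³ + 2·x + 4 mod 5, then count y ∈ F_5 with y² ≡ rhs.
  x = 0: rhs = 4, matching y values: 2, 3 (2 points).
  x = 1: rhs = 2, matching y values: none (0 points).
  x = 2: rhs = 1, matching y values: 1, 4 (2 points).
  x = 3: rhs = 2, matching y values: none (0 points).
  x = 4: rhs = 1, matching y values: 1, 4 (2 points).
Total affine count: 6.
Full point count |E(F_5)| = 6 + 1 = 7.
Hasse bound: |7 − (5+1)| = |1| = 1 ≤ 2√5 ≈ 4.4721 ✓.


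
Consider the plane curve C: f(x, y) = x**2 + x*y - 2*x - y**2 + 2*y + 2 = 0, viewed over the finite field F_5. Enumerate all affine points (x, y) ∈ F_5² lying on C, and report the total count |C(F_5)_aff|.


Affine F_5-points: {(2, 1), (2, 3), (3, 0), (4, 0), (4, 1)}; count = 5.

For each of the 25 pairs (x, y) ∈ F_5², evaluate f(x, y) mod 5. Record the zeros.
  x = 0: [0↦2, 1↦3, 2↦2, 3↦4, 4↦4]  zeros at y ∈ ∅
  x = 1: [0↦1, 1↦3, 2↦3, 3↦1, 4↦2]  zeros at y ∈ ∅
  x = 2: [0↦2, 1↦0, 2↦1, 3↦0, 4↦2]  zeros at y ∈ {1, 3}
  x = 3: [0↦0, 1↦4, 2↦1, 3↦1, 4↦4]  zeros at y ∈ {0}
  x = 4: [0↦0, 1↦0, 2↦3, 3↦4, 4↦3]  zeros at y ∈ {0, 1}
Collecting zeros: affine points = {(2, 1), (2, 3), (3, 0), (4, 0), (4, 1)}.
Total count |C(F_5)_aff| = 5.


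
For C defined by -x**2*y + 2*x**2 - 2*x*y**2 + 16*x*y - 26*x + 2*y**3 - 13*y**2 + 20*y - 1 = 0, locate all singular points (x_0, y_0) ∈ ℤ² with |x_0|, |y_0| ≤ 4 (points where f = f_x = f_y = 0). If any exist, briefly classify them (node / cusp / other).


Singular points: {(2, 3)}; classification: node.

Compute partial derivatives:
  f_x = -2*x*y + 4*x - 2*y**2 + 16*y - 26.
  f_y = -x**2 - 4*x*y + 16*x + 6*y**2 - 26*y + 20.
Scan x_0 ∈ {−4, ..., 4}. For each x_0, f_y(x_0, y) is a polynomial in y; find its integer roots y ∈ {−4, ..., 4}, then test f_x and f at those candidates.
  x = -4: f_y(-4, y) = 6*y**2 - 10*y - 60; no integer root y with |y| ≤ 4.
  x = -3: f_y(-3, y) = 6*y**2 - 14*y - 37; no integer root y with |y| ≤ 4.
  x = -2: f_y(-2, y) = 6*y**2 - 18*y - 16; no integer root y with |y| ≤ 4.
  x = -1: f_y(-1, y) = 6*y**2 - 22*y + 3; no integer root y with |y| ≤ 4.
  x = 0: f_y(0, y) = 6*y**2 - 26*y + 20; vanishes at y ∈ {1}. (0, 1): f_x = -12 ≠ 0.
  x = 1: f_y(1, y) = 6*y**2 - 30*y + 35; no integer root y with |y| ≤ 4.
  x = 2: f_y(2, y) = 6*y**2 - 34*y + 48; vanishes at y ∈ {3}. (2, 3): f_x = 0, f = 0 — SINGULAR.
  x = 3: f_y(3, y) = 6*y**2 - 38*y + 59; no integer root y with |y| ≤ 4.
  x = 4: f_y(4, y) = 6*y**2 - 42*y + 68; no integer root y with |y| ≤ 4.
Only singular point on the grid: (2, 3).
Classify: substitute x = 2 + u, y = 3 + v and expand: f = -u**2*v - u**2 - 2*u*v**2 + 2*v**3 + v**2.
No constant or linear terms (consistent with a singular point). Quadratic part: -u**2 + v**2. Cubic part: -u**2*v - 2*u*v**2 + 2*v**3.
The quadratic part v**2 - u**2 = (v − u)(v + u) splits into two distinct linear factors, so there are two distinct tangent lines y − 3 = ±(x − 2) — this is a node (ordinary double point).
Classification: node.


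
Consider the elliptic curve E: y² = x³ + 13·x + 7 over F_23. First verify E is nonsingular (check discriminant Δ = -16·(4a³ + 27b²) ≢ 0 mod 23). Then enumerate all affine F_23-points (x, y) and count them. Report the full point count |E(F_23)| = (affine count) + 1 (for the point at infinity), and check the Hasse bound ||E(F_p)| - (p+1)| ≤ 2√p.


Affine points = {(2, 8), (2, 15), (3, 2), (3, 21), (4, 10), (4, 13), (5, 6), (5, 17), (6, 5), (6, 18), (7, 2), (7, 21), (8, 5), (8, 18), (9, 5), (9, 18), (11, 3), (11, 20), (13, 2), (13, 21), (14, 9), (14, 14), (15, 9), (15, 14), (17, 9), (17, 14), (18, 1), (18, 22), (19, 11), (19, 12), (22, 4), (22, 19)}; affine count = 32; |E(F_23)| = 33.

Discriminant check: Δ ∝ 4a³ + 27b² = 4·13³ + 27·7² = 4·2197 + 27·49 ≡ 14 (mod 23). Nonzero ⇒ E is nonsingular.
For each x ∈ F_23, compute rhs = x³ + 13·x + 7 mod 23, then count y ∈ F_23 with y² ≡ rhs.
  x = 0: rhs = 7, matching y values: none (0 points).
  x = 1: rhs = 21, matching y values: none (0 points).
  x = 2: rhs = 18, matching y values: 8, 15 (2 points).
  x = 3: rhs = 4, matching y values: 2, 21 (2 points).
  x = 4: rhs = 8, matching y values: 10, 13 (2 points).
  x = 5: rhs = 13, matching y values: 6, 17 (2 points).
  x = 6: rhs = 2, matching y values: 5, 18 (2 points).
  x = 7: rhs = 4, matching y values: 2, 21 (2 points).
  x = 8: rhs = 2, matching y values: 5, 18 (2 points).
  x = 9: rhs = 2, matching y values: 5, 18 (2 points).
  x = 10: rhs = 10, matching y values: none (0 points).
  x = 11: rhs = 9, matching y values: 3, 20 (2 points).
  x = 12: rhs = 5, matching y values: none (0 points).
  x = 13: rhs = 4, matching y values: 2, 21 (2 points).
  x = 14: rhs = 12, matching y values: 9, 14 (2 points).
  x = 15: rhs = 12, matching y values: 9, 14 (2 points).
  x = 16: rhs = 10, matching y values: none (0 points).
  x = 17: rhs = 12, matching y values: 9, 14 (2 points).
  x = 18: rhs = 1, matching y values: 1, 22 (2 points).
  x = 19: rhs = 6, matching y values: 11, 12 (2 points).
  x = 20: rhs = 10, matching y values: none (0 points).
  x = 21: rhs = 19, matching y values: none (0 points).
  x = 22: rhs = 16, matching y values: 4, 19 (2 points).
Total affine count: 32.
Full point count |E(F_23)| = 32 + 1 = 33.
Hasse bound: |33 − (23+1)| = |9| = 9 ≤ 2√23 ≈ 9.5917 ✓.


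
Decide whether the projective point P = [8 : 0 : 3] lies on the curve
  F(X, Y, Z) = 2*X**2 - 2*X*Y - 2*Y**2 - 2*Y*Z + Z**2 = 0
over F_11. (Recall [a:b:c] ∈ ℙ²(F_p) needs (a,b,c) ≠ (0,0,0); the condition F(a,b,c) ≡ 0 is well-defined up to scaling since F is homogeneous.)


F(8,0,3) ≡ 5 (mod 11); P is NOT on the curve.

Evaluate F(8, 0, 3) term-by-term (mod 11).
  2*X**2 ↦ 2·64·1·1 = 128
  -2*X*Y ↦ -2·8·0·1 = 0
  -2*Y**2 ↦ -2·1·0·1 = 0
  -2*Y*Z ↦ -2·1·0·3 = 0
  Z**2 ↦ 1·1·1·9 = 9
Sum: F(8, 0, 3) = (128) + (0) + (0) + (0) + (9) = 137.
Reducing mod 11: 137 ≡ 5 (mod 11).
Since F(a, b, c) ≡ 5 ≠ 0 (mod 11), P does NOT lie on the curve.


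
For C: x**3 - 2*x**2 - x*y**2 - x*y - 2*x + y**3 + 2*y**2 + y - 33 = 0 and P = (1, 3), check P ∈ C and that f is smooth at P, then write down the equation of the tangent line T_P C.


Tangent line at P: -15*x + 33*y - 84 = 0.

Step 1: f(1, 3) = 0, so P lies on C.
Step 2: partial derivatives
  f_x(x, y) = 3*x**2 - 4*x - y**2 - y - 2, f_y(x, y) = -2*x*y - x + 3*y**2 + 4*y + 1.
  f_x(P) = -15, f_y(P) = 33 (gradient nonzero, so P is smooth).
Step 3: tangent line at P: -15·(x − 1) + 33·(y − 3) = 0.
Expanding: -15*x + 33*y - 84 = 0.


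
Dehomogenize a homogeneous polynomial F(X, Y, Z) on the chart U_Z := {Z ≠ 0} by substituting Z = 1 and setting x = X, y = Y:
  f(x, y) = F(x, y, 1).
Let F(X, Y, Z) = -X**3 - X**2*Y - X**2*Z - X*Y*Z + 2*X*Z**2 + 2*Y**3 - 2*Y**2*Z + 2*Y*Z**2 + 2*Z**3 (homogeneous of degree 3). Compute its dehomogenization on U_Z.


f(x, y) = -x**3 - x**2*y - x**2 - x*y + 2*x + 2*y**3 - 2*y**2 + 2*y + 2

On U_Z we set Z = 1. Each monomial c·X^i·Y^j·Z^k in F becomes c·x^i·y^j·1^k = c·x^i·y^j.
Substituting Z = 1: F(X, Y, 1) = -x**3 - x**2*y - x**2 - x*y + 2*x + 2*y**3 - 2*y**2 + 2*y + 2.
Note: deg(f) ≤ deg(F) = 3; strict inequality happens when F is divisible by Z (lost terms).


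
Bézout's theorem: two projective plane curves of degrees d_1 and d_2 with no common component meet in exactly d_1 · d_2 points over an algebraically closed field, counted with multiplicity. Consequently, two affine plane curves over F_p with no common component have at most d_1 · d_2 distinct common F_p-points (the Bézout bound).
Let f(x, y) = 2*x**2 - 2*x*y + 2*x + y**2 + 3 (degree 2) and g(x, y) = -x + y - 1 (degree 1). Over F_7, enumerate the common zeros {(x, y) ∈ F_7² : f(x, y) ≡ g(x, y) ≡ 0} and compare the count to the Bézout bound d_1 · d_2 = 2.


Common zeros: {(1, 2), (4, 5)}; count = 2; Bézout bound = 2.

deg(f) = 2, deg(g) = 1, so Bézout bound = 2.
Scan x ∈ F_7. For each x, list the y ∈ F_7 with f(x, y) ≡ 0 and those with g(x, y) ≡ 0 (mod 7); the common zeros in that column are the intersection.
  x = 0: f ≡ 0 at y ∈ {2, 5}; g ≡ 0 at y ∈ {1}; common: ∅.
  x = 1: f ≡ 0 at y ∈ {0, 2}; g ≡ 0 at y ∈ {2}; common: {2}.
  x = 2: f ≡ 0 at y ∈ ∅; g ≡ 0 at y ∈ {3}; common: ∅.
  x = 3: f ≡ 0 at y ∈ ∅; g ≡ 0 at y ∈ {4}; common: ∅.
  x = 4: f ≡ 0 at y ∈ {3, 5}; g ≡ 0 at y ∈ {5}; common: {5}.
  x = 5: f ≡ 0 at y ∈ {0, 3}; g ≡ 0 at y ∈ {6}; common: ∅.
  x = 6: f ≡ 0 at y ∈ ∅; g ≡ 0 at y ∈ {0}; common: ∅.
Collecting: common zeros = {(1, 2), (4, 5)}, so the count is 2.
Comparison with the Bézout bound: 2 ≤ 2 = deg(f)·deg(g), as expected for curves with no common component (the bound is attained).


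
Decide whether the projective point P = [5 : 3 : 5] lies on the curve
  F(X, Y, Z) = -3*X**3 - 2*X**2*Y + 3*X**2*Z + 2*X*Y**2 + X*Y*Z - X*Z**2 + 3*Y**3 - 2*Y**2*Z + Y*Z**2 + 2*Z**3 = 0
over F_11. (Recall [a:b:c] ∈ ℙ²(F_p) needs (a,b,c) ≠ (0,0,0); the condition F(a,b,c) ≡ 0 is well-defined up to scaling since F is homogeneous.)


F(5,3,5) ≡ 8 (mod 11); P is NOT on the curve.

Evaluate F(5, 3, 5) term-by-term (mod 11).
  -3*X**3 ↦ -3·125·1·1 = -375
  -2*X**2*Y ↦ -2·25·3·1 = -150
  3*X**2*Z ↦ 3·25·1·5 = 375
  2*X*Y**2 ↦ 2·5·9·1 = 90
  X*Y*Z ↦ 1·5·3·5 = 75
  -X*Z**2 ↦ -1·5·1·25 = -125
  3*Y**3 ↦ 3·1·27·1 = 81
  -2*Y**2*Z ↦ -2·1·9·5 = -90
  Y*Z**2 ↦ 1·1·3·25 = 75
  2*Z**3 ↦ 2·1·1·125 = 250
Sum: F(5, 3, 5) = (-375) + (-150) + (375) + (90) + (75) + (-125) + (81) + (-90) + (75) + (250) = 206.
Reducing mod 11: 206 ≡ 8 (mod 11).
Since F(a, b, c) ≡ 8 ≠ 0 (mod 11), P does NOT lie on the curve.


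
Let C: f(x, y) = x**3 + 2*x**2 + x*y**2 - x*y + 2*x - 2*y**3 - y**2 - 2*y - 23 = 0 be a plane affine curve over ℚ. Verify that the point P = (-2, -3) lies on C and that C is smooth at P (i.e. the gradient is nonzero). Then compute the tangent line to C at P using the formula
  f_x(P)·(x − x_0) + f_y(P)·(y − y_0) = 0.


Tangent line at P: 18*x - 36*y - 72 = 0.

Step 1: f(-2, -3) = 0, so P lies on C.
Step 2: partial derivatives
  f_x(x, y) = 3*x**2 + 4*x + y**2 - y + 2, f_y(x, y) = 2*x*y - x - 6*y**2 - 2*y - 2.
  f_x(P) = 18, f_y(P) = -36 (gradient nonzero, so P is smooth).
Step 3: tangent line at P: 18·(x − -2) + -36·(y − -3) = 0.
Expanding: 18*x - 36*y - 72 = 0.


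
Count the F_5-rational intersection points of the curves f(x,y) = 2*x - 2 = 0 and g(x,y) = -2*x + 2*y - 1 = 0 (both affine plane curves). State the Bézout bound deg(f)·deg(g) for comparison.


Common zeros: {(1, 4)}; count = 1; Bézout bound = 1.

deg(f) = 1, deg(g) = 1, so Bézout bound = 1.
Scan x ∈ F_5. For each x, list the y ∈ F_5 with f(x, y) ≡ 0 and those with g(x, y) ≡ 0 (mod 5); the common zeros in that column are the intersection.
  x = 0: f ≡ 0 at y ∈ ∅; g ≡ 0 at y ∈ {3}; common: ∅.
  x = 1: f ≡ 0 at y ∈ {0, 1, 2, 3, 4}; g ≡ 0 at y ∈ {4}; common: {4}.
  x = 2: f ≡ 0 at y ∈ ∅; g ≡ 0 at y ∈ {0}; common: ∅.
  x = 3: f ≡ 0 at y ∈ ∅; g ≡ 0 at y ∈ {1}; common: ∅.
  x = 4: f ≡ 0 at y ∈ ∅; g ≡ 0 at y ∈ {2}; common: ∅.
Collecting: common zeros = {(1, 4)}, so the count is 1.
Comparison with the Bézout bound: 1 ≤ 1 = deg(f)·deg(g), as expected for curves with no common component (the bound is attained).


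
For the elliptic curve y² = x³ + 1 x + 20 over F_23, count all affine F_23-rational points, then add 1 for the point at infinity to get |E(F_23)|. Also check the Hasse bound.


Affine points = {(3, 2), (3, 21), (5, 9), (5, 14), (6, 9), (6, 14), (7, 5), (7, 18), (10, 8), (10, 15), (12, 9), (12, 14), (14, 8), (14, 15), (15, 11), (15, 12), (20, 6), (20, 17), (22, 8), (22, 15)}; affine count = 20; |E(F_23)| = 21.

Discriminant check: Δ ∝ 4a³ + 27b² = 4·1³ + 27·20² = 4·1 + 27·400 ≡ 17 (mod 23). Nonzero ⇒ E is nonsingular.
For each x ∈ F_23, compute rhs = x³ + 1·x + 20 mod 23, then count y ∈ F_23 with y² ≡ rhs.
  x = 0: rhs = 20, matching y values: none (0 points).
  x = 1: rhs = 22, matching y values: none (0 points).
  x = 2: rhs = 7, matching y values: none (0 points).
  x = 3: rhs = 4, matching y values: 2, 21 (2 points).
  x = 4: rhs = 19, matching y values: none (0 points).
  x = 5: rhs = 12, matching y values: 9, 14 (2 points).
  x = 6: rhs = 12, matching y values: 9, 14 (2 points).
  x = 7: rhs = 2, matching y values: 5, 18 (2 points).
  x = 8: rhs = 11, matching y values: none (0 points).
  x = 9: rhs = 22, matching y values: none (0 points).
  x = 10: rhs = 18, matching y values: 8, 15 (2 points).
  x = 11: rhs = 5, matching y values: none (0 points).
  x = 12: rhs = 12, matching y values: 9, 14 (2 points).
  x = 13: rhs = 22, matching y values: none (0 points).
  x = 14: rhs = 18, matching y values: 8, 15 (2 points).
  x = 15: rhs = 6, matching y values: 11, 12 (2 points).
  x = 16: rhs = 15, matching y values: none (0 points).
  x = 17: rhs = 5, matching y values: none (0 points).
  x = 18: rhs = 5, matching y values: none (0 points).
  x = 19: rhs = 21, matching y values: none (0 points).
  x = 20: rhs = 13, matching y values: 6, 17 (2 points).
  x = 21: rhs = 10, matching y values: none (0 points).
  x = 22: rhs = 18, matching y values: 8, 15 (2 points).
Total affine count: 20.
Full point count |E(F_23)| = 20 + 1 = 21.
Hasse bound: |21 − (23+1)| = |-3| = 3 ≤ 2√23 ≈ 9.5917 ✓.


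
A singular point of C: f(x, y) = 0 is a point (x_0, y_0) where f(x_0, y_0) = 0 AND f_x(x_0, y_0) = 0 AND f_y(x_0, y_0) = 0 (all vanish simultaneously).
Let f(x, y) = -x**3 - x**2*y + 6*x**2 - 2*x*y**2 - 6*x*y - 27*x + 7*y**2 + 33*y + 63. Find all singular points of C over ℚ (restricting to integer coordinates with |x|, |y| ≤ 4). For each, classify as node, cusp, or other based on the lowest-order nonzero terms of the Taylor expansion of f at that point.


Singular points: {(3, -3)}; classification: cusp.

Compute partial derivatives:
  f_x = -3*x**2 - 2*x*y + 12*x - 2*y**2 - 6*y - 27.
  f_y = -x**2 - 4*x*y - 6*x + 14*y + 33.
Scan x_0 ∈ {−4, ..., 4}. For each x_0, f_y(x_0, y) is a polynomial in y; find its integer roots y ∈ {−4, ..., 4}, then test f_x and f at those candidates.
  x = -4: f_y(-4, y) = 30*y + 41; no integer root y with |y| ≤ 4.
  x = -3: f_y(-3, y) = 26*y + 42; no integer root y with |y| ≤ 4.
  x = -2: f_y(-2, y) = 22*y + 41; no integer root y with |y| ≤ 4.
  x = -1: f_y(-1, y) = 18*y + 38; no integer root y with |y| ≤ 4.
  x = 0: f_y(0, y) = 14*y + 33; no integer root y with |y| ≤ 4.
  x = 1: f_y(1, y) = 10*y + 26; no integer root y with |y| ≤ 4.
  x = 2: f_y(2, y) = 6*y + 17; no integer root y with |y| ≤ 4.
  x = 3: f_y(3, y) = 2*y + 6; vanishes at y ∈ {-3}. (3, -3): f_x = 0, f = 0 — SINGULAR.
  x = 4: f_y(4, y) = -2*y - 7; no integer root y with |y| ≤ 4.
Only singular point on the grid: (3, -3).
Classify: substitute x = 3 + u, y = -3 + v and expand: f = -u**3 - u**2*v - 2*u*v**2 + v**2.
No constant or linear terms (consistent with a singular point). Quadratic part: v**2. Cubic part: -u**3 - u**2*v - 2*u*v**2.
The quadratic part v**2 is a perfect square, so there is a single (double) tangent line v = 0, i.e. y = -3. Restricting the cubic part to that line (v = 0) leaves -u**3 ≠ 0, so f is not divisible by v and the branch is v² ≈ u**3 to lowest order — this is a cusp.
Classification: cusp.


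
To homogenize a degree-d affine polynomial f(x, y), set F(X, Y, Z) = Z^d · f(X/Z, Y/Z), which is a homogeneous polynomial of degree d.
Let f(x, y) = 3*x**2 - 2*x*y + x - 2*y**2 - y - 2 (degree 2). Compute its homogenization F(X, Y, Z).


F(X, Y, Z) = 3*X**2 - 2*X*Y + X*Z - 2*Y**2 - Y*Z - 2*Z**2

deg(f) = 2.
Substitute x = X/Z, y = Y/Z into f, then multiply by Z^2.
  monomial 3·x^2·y^0 ↦ 3·X^2·Y^0·Z^0.
  monomial -2·x^1·y^1 ↦ -2·X^1·Y^1·Z^0.
  monomial 1·x^1·y^0 ↦ 1·X^1·Y^0·Z^1.
  monomial -2·x^0·y^2 ↦ -2·X^0·Y^2·Z^0.
  monomial -1·x^0·y^1 ↦ -1·X^0·Y^1·Z^1.
  monomial -2·x^0·y^0 ↦ -2·X^0·Y^0·Z^2.
Collecting: F(X, Y, Z) = 3*X**2 - 2*X*Y + X*Z - 2*Y**2 - Y*Z - 2*Z**2.


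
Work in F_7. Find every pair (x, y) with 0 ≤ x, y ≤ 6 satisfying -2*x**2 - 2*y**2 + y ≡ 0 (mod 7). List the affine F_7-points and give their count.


Affine F_7-points: {(0, 0), (0, 4), (2, 2), (3, 5), (3, 6), (4, 5), (4, 6), (5, 2)}; count = 8.

For each of the 49 pairs (x, y) ∈ F_7², evaluate f(x, y) mod 7. Record the zeros.
  x = 0: [0↦0, 1↦6, 2↦1, 3↦6, 4↦0, 5↦4, 6↦4]  zeros at y ∈ {0, 4}
  x = 1: [0↦5, 1↦4, 2↦6, 3↦4, 4↦5, 5↦2, 6↦2]  zeros at y ∈ ∅
  x = 2: [0↦6, 1↦5, 2↦0, 3↦5, 4↦6, 5↦3, 6↦3]  zeros at y ∈ {2}
  x = 3: [0↦3, 1↦2, 2↦4, 3↦2, 4↦3, 5↦0, 6↦0]  zeros at y ∈ {5, 6}
  x = 4: [0↦3, 1↦2, 2↦4, 3↦2, 4↦3, 5↦0, 6↦0]  zeros at y ∈ {5, 6}
  x = 5: [0↦6, 1↦5, 2↦0, 3↦5, 4↦6, 5↦3, 6↦3]  zeros at y ∈ {2}
  x = 6: [0↦5, 1↦4, 2↦6, 3↦4, 4↦5, 5↦2, 6↦2]  zeros at y ∈ ∅
Collecting zeros: affine points = {(0, 0), (0, 4), (2, 2), (3, 5), (3, 6), (4, 5), (4, 6), (5, 2)}.
Total count |C(F_7)_aff| = 8.
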